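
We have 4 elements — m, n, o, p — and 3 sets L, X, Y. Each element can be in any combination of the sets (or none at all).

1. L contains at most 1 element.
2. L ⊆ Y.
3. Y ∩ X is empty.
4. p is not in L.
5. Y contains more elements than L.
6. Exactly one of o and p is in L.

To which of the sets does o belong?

From (4): p ∉ L.
(6) (exactly one): o ∈ L.
(1): L already has 1, so the rest are out.
(2) with o ∈ L: o ∈ Y.
(3) (disjoint): o ∉ X.

o: L, Y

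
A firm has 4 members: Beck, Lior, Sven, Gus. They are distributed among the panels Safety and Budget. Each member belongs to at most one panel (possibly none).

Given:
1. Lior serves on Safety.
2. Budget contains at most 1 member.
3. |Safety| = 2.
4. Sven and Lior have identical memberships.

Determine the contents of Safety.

Safety = {Lior, Sven}

From (1): Lior ∈ Safety.
(4): Sven matches Lior: Sven ∈ Safety.
(3): Safety already has 2, so the rest are out.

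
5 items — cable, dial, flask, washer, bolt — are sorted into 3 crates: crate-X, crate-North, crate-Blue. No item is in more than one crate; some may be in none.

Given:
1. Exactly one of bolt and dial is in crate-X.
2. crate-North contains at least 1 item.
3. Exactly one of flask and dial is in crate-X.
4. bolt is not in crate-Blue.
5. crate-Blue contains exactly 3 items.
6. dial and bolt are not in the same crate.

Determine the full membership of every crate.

crate-X = {dial}; crate-North = {bolt}; crate-Blue = {cable, flask, washer}

From (4): bolt ∉ crate-Blue.
Suppose cable ∈ crate-X: no assignment then satisfies all the clues, so cable ∉ crate-X.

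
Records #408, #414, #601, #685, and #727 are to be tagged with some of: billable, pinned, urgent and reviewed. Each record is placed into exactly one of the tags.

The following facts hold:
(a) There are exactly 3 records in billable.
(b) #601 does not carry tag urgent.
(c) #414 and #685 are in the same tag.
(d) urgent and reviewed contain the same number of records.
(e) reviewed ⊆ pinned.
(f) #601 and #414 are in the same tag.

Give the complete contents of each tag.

billable = {#414, #601, #685}; pinned = {#408, #727}; urgent = {}; reviewed = {}

From (b): #601 ∉ urgent.
(f): #414 matches #601: #414 ∉ urgent.
(c): #685 matches #414: #685 ∉ urgent.
Suppose #408 ∈ billable: no assignment then satisfies all the clues, so #408 ∉ billable.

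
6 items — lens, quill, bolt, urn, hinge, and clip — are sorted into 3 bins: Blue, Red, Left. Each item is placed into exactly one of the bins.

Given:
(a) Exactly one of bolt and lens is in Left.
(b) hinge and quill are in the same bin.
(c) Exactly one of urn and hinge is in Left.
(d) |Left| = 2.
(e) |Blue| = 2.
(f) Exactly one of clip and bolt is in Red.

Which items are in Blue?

Blue = {hinge, quill}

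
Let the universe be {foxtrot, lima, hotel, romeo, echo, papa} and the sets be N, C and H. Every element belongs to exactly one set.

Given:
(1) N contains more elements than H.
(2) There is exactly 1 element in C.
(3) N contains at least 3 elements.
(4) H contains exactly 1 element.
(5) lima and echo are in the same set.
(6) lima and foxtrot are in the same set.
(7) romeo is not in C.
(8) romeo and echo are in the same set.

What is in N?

N = {echo, foxtrot, lima, romeo}

From (7): romeo ∉ C.
(8): echo matches romeo: echo ∉ C.
(5): lima matches echo: lima ∉ C.
(6): foxtrot matches lima: foxtrot ∉ C.
Suppose foxtrot ∉ N: no assignment then satisfies all the clues, so foxtrot ∈ N.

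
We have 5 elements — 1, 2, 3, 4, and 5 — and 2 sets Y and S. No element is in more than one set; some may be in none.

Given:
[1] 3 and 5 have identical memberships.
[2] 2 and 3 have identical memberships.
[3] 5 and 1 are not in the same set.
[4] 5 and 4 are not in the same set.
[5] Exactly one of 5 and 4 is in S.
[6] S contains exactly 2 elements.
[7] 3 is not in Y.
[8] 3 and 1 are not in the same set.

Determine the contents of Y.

Y = {}

From (7): 3 ∉ Y.
(1): 5 matches 3: 5 ∉ Y.
(2): 2 matches 3: 2 ∉ Y.
Suppose 1 ∈ Y: no assignment then satisfies all the clues, so 1 ∉ Y.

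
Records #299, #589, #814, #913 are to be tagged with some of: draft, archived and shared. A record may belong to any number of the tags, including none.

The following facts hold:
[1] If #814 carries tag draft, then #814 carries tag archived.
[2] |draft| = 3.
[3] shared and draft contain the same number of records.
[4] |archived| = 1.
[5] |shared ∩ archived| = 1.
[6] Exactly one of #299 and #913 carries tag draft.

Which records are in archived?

archived = {#814}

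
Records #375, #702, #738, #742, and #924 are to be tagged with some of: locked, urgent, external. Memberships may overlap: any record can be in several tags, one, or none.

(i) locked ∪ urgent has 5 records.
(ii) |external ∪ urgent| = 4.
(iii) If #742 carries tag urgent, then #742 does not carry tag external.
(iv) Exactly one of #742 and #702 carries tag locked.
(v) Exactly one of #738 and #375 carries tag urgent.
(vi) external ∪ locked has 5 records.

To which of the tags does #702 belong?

#702: external, urgent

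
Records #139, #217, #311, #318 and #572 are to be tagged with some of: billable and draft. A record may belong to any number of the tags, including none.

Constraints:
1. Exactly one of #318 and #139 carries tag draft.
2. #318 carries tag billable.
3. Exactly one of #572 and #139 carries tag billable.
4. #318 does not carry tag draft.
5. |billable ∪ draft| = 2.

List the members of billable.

billable = {#139, #318}

From (2): #318 ∈ billable.
From (4): #318 ∉ draft.
(1) (exactly one): #139 ∈ draft.
Suppose #139 ∉ billable: no assignment then satisfies all the clues, so #139 ∈ billable.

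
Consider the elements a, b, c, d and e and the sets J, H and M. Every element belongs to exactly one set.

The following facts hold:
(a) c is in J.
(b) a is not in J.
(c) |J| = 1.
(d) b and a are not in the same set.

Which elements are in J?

J = {c}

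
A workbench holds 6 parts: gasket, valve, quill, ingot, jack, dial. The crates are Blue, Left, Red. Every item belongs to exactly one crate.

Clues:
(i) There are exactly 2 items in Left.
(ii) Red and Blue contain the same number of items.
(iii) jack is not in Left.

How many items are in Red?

2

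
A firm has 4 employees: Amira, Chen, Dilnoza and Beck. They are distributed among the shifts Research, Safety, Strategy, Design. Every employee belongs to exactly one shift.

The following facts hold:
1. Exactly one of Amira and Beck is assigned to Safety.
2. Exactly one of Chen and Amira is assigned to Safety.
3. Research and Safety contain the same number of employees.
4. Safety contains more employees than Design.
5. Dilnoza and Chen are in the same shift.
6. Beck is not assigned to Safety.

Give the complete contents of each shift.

From (6): Beck ∉ Safety.
(1) (exactly one): Amira ∈ Safety.
(2) (exactly one): Chen ∉ Safety.
(5): Dilnoza matches Chen: Dilnoza ∉ Safety.
Suppose Chen ∈ Research: no assignment then satisfies all the clues, so Chen ∉ Research.

Research = {Beck}; Safety = {Amira}; Strategy = {Chen, Dilnoza}; Design = {}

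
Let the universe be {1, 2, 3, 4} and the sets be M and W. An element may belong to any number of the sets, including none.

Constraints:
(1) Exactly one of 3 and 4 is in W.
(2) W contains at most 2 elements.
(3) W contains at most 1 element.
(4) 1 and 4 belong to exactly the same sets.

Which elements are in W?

W = {3}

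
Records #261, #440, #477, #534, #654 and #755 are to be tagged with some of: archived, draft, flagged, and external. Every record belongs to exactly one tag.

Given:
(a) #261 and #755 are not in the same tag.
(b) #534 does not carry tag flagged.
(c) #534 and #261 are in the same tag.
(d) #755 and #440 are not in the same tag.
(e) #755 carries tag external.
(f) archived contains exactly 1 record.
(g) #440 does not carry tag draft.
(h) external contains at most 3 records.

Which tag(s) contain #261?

#261: draft

From (b): #534 ∉ flagged.
From (e): #755 ∈ external.
From (g): #440 ∉ draft.
(a): #261 ∉ external.
(c): #261 matches #534: #261 ∉ flagged.
(c): #534 matches #261: #534 ∉ external.
(d): #440 ∉ external.
Suppose #261 ∈ archived: no assignment then satisfies all the clues, so #261 ∉ archived.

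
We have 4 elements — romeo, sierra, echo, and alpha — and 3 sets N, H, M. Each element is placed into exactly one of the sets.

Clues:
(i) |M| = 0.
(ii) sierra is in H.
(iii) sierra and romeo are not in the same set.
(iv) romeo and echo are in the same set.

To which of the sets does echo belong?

From (ii): sierra ∈ H.
(i): M already has 0, so the rest are out.
(iii): romeo ∉ H.
(iv): echo matches romeo: echo ∉ H.
Only one set left: romeo ∈ N.
Only one set left: echo ∈ N.

echo: N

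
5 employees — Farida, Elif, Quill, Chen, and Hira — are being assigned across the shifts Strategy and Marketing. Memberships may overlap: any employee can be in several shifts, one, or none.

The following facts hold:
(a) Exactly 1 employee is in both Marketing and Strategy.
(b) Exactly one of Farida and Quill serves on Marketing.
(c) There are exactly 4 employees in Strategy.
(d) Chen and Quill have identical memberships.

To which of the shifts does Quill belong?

Quill: Strategy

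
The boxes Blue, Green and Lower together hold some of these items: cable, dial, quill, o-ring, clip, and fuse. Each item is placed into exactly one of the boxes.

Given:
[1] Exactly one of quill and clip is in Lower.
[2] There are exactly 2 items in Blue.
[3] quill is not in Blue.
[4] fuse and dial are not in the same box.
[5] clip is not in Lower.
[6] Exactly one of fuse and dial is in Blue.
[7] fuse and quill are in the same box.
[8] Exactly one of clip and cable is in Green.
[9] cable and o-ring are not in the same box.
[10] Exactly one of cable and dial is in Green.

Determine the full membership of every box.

Blue = {clip, dial}; Green = {cable}; Lower = {fuse, o-ring, quill}

From (3): quill ∉ Blue.
From (5): clip ∉ Lower.
(1) (exactly one): quill ∈ Lower.
(7): fuse matches quill: fuse ∉ Blue.
(7): fuse matches quill: fuse ∉ Green.
(7): fuse matches quill: fuse ∈ Lower.
(4): dial ∉ Lower.
(6) (exactly one): dial ∈ Blue.
(10) (exactly one): cable ∈ Green.
(8) (exactly one): clip ∉ Green.
(9): o-ring ∉ Green.
Only one box left: o-ring ∈ Lower.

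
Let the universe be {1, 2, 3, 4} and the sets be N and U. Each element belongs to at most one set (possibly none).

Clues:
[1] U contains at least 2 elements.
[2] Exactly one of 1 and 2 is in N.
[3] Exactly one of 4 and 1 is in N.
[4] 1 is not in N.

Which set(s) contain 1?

From (4): 1 ∉ N.
(2) (exactly one): 2 ∈ N.
(3) (exactly one): 4 ∈ N.
(1): only 2 candidates remain for U, so all are in.

1: U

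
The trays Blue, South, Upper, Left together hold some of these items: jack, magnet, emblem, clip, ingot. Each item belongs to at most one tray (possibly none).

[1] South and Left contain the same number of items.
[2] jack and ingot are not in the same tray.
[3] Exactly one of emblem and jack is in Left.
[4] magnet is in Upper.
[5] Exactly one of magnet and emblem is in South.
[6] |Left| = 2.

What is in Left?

Left = {clip, jack}

From (4): magnet ∈ Upper.
(5) (exactly one): emblem ∈ South.
(3) (exactly one): jack ∈ Left.
(2): ingot ∉ Left.
(6): only 2 candidates remain for Left, so all are in.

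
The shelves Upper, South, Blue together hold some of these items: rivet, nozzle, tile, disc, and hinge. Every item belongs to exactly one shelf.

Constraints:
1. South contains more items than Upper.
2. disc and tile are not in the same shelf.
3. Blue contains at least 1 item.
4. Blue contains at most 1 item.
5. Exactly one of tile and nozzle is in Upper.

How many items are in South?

3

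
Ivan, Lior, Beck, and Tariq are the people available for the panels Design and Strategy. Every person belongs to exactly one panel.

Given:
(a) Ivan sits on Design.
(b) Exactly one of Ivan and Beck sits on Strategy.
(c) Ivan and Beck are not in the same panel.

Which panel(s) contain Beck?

Beck: Strategy

From (a): Ivan ∈ Design.
(b) (exactly one): Beck ∈ Strategy.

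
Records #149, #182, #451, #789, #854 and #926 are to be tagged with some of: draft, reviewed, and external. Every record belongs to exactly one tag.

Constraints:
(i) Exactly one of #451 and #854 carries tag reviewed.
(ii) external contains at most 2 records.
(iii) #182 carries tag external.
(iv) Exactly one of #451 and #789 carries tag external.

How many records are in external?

2

From (iii): #182 ∈ external.
Suppose #149 ∈ external: no assignment then satisfies all the clues, so #149 ∉ external.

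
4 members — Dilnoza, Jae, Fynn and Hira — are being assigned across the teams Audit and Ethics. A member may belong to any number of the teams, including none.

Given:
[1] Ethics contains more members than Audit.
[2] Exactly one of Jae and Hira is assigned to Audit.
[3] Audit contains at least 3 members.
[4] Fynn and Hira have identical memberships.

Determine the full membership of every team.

Audit = {Dilnoza, Fynn, Hira}; Ethics = {Dilnoza, Fynn, Hira, Jae}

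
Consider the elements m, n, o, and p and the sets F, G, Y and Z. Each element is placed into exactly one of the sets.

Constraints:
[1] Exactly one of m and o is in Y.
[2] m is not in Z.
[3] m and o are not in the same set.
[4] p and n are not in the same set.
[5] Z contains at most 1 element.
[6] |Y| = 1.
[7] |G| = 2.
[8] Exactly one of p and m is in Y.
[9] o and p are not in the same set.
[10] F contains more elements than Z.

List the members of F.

F = {p}

From (2): m ∉ Z.
Suppose m ∈ F: no assignment then satisfies all the clues, so m ∉ F.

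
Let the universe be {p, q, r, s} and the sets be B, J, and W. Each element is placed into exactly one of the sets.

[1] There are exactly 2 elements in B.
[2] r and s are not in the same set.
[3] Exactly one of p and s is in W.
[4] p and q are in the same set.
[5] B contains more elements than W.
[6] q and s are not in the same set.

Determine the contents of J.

J = {r}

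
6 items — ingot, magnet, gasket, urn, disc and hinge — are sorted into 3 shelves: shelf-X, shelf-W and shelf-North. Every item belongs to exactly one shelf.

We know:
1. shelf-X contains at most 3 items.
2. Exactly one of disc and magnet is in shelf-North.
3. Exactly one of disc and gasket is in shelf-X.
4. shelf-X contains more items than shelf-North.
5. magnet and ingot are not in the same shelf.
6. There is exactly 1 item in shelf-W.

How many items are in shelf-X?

3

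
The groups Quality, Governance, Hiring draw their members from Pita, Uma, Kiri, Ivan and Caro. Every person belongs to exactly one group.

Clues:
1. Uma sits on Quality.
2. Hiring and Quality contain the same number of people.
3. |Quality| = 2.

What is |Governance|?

1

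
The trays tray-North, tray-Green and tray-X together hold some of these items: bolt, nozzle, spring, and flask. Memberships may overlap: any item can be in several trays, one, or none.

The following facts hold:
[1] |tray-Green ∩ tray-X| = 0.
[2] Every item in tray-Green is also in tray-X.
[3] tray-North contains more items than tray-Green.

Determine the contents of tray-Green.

tray-Green = {}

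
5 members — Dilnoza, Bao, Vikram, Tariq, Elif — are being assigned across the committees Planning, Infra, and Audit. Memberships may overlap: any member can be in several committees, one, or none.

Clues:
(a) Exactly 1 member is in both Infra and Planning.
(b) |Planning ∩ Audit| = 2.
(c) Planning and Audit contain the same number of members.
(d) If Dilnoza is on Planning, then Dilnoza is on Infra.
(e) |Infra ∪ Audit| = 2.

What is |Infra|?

1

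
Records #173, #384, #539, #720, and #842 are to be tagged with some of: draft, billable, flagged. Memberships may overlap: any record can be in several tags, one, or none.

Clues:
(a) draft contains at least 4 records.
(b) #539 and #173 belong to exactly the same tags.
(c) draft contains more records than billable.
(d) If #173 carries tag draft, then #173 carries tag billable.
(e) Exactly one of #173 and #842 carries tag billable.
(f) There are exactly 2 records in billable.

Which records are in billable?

billable = {#173, #539}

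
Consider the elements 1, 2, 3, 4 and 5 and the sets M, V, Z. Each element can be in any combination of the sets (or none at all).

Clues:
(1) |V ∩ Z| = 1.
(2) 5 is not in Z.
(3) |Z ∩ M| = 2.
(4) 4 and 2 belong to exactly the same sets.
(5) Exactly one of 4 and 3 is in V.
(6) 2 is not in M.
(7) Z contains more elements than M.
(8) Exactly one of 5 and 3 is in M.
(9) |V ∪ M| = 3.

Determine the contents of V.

V = {3, 5}

From (2): 5 ∉ Z.
From (6): 2 ∉ M.
(4): 4 matches 2: 4 ∉ M.
Suppose 1 ∈ V: no assignment then satisfies all the clues, so 1 ∉ V.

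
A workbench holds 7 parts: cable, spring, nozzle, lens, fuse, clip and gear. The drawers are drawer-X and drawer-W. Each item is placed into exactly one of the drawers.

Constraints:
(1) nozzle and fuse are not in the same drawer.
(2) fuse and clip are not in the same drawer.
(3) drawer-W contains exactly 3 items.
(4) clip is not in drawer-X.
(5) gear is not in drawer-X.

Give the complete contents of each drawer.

drawer-X = {cable, fuse, lens, spring}; drawer-W = {clip, gear, nozzle}

From (4): clip ∉ drawer-X.
From (5): gear ∉ drawer-X.
Only one drawer left: clip ∈ drawer-W.
Only one drawer left: gear ∈ drawer-W.
(2): fuse ∉ drawer-W.
Only one drawer left: fuse ∈ drawer-X.
(1): nozzle ∉ drawer-X.
Only one drawer left: nozzle ∈ drawer-W.
(3): drawer-W already has 3, so the rest are out.
Only one drawer left: cable ∈ drawer-X.
Only one drawer left: spring ∈ drawer-X.
Only one drawer left: lens ∈ drawer-X.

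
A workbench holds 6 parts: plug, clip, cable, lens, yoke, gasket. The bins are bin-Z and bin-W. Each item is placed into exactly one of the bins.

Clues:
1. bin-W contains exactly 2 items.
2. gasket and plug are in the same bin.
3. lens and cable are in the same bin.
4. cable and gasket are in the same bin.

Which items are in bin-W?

bin-W = {clip, yoke}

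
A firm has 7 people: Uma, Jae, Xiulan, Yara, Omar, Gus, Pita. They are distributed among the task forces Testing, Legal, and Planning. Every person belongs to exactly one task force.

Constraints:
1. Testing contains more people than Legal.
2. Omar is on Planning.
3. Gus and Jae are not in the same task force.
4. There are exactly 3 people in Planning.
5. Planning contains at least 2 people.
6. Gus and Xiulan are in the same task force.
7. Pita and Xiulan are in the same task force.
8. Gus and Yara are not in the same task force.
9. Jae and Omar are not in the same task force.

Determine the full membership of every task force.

Testing = {Gus, Pita, Xiulan}; Legal = {Jae}; Planning = {Omar, Uma, Yara}

From (2): Omar ∈ Planning.
(9): Jae ∉ Planning.
Suppose Uma ∈ Testing: no assignment then satisfies all the clues, so Uma ∉ Testing.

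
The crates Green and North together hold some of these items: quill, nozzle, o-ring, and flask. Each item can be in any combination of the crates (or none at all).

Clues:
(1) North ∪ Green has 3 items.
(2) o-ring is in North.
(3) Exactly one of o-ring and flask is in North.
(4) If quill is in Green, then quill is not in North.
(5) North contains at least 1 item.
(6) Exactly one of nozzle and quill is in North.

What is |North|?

2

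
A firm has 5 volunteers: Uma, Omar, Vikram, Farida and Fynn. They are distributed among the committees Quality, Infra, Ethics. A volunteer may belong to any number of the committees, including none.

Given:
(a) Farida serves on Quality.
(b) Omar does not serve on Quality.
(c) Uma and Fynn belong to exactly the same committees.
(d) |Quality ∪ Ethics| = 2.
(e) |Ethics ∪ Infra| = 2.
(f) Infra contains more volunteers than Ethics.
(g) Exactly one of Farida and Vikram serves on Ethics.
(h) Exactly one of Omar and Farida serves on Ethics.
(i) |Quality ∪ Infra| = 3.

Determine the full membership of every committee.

Quality = {Farida, Vikram}; Infra = {Farida, Omar}; Ethics = {Farida}

From (a): Farida ∈ Quality.
From (b): Omar ∉ Quality.
Suppose Uma ∈ Quality: no assignment then satisfies all the clues, so Uma ∉ Quality.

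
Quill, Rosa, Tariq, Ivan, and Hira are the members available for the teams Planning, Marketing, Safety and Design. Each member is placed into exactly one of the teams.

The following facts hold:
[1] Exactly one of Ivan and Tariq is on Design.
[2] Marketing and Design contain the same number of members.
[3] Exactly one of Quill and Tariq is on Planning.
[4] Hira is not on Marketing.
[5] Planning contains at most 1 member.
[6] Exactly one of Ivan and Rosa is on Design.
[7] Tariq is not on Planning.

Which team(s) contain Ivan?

Ivan: Design

From (4): Hira ∉ Marketing.
From (7): Tariq ∉ Planning.
(3) (exactly one): Quill ∈ Planning.
(5): Planning already has 1, so the rest are out.
Suppose Ivan ∈ Marketing: no assignment then satisfies all the clues, so Ivan ∉ Marketing.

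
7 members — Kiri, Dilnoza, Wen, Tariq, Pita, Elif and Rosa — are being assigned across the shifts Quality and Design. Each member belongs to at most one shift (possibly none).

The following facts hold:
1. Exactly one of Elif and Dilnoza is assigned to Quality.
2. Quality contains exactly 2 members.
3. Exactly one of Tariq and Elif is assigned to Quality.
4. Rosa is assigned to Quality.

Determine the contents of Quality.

Quality = {Elif, Rosa}

From (4): Rosa ∈ Quality.
Suppose Kiri ∈ Quality: no assignment then satisfies all the clues, so Kiri ∉ Quality.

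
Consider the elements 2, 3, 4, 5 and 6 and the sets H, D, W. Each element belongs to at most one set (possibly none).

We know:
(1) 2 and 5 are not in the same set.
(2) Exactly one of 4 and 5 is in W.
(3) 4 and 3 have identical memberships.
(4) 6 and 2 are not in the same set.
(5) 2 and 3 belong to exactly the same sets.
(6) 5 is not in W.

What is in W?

W = {2, 3, 4}

From (6): 5 ∉ W.
(2) (exactly one): 4 ∈ W.
(3): 3 matches 4: 3 ∉ H.
(3): 3 matches 4: 3 ∉ D.
(3): 3 matches 4: 3 ∈ W.
(5): 2 matches 3: 2 ∉ H.
(5): 2 matches 3: 2 ∉ D.
(5): 2 matches 3: 2 ∈ W.
(4): 6 ∉ W.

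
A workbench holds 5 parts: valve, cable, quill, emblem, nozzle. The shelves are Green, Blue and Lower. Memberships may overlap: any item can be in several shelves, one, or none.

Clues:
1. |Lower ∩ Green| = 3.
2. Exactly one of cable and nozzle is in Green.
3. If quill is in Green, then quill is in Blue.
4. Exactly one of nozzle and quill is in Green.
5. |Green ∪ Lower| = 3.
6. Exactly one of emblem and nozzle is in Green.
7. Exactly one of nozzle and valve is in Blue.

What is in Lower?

Lower = {cable, emblem, quill}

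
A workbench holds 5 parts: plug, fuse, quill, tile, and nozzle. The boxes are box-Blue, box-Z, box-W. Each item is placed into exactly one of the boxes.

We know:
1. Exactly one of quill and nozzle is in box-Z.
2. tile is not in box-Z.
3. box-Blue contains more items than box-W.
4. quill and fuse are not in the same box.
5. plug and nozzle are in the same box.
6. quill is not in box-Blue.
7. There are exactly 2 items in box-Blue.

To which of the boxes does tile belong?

From (2): tile ∉ box-Z.
From (6): quill ∉ box-Blue.
Suppose tile ∉ box-Blue: no assignment then satisfies all the clues, so tile ∈ box-Blue.

tile: box-Blue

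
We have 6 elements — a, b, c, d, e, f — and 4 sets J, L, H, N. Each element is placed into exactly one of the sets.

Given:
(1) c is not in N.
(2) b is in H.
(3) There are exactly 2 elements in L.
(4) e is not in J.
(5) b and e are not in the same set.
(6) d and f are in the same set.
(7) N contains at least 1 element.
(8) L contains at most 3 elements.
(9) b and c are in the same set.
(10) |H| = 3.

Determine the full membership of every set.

From (1): c ∉ N.
From (2): b ∈ H.
From (4): e ∉ J.
(5): e ∉ H.
(9): c matches b: c ∉ J.
(9): c matches b: c ∉ L.
(9): c matches b: c ∈ H.
Suppose a ∈ J: no assignment then satisfies all the clues, so a ∉ J.

J = {}; L = {d, f}; H = {a, b, c}; N = {e}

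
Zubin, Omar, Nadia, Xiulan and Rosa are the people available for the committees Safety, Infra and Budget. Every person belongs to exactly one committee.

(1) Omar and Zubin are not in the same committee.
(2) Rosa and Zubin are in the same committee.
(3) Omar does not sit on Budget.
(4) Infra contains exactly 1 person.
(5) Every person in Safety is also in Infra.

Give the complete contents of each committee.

Safety = {}; Infra = {Omar}; Budget = {Nadia, Rosa, Xiulan, Zubin}

From (3): Omar ∉ Budget.
Suppose Zubin ∈ Safety: no assignment then satisfies all the clues, so Zubin ∉ Safety.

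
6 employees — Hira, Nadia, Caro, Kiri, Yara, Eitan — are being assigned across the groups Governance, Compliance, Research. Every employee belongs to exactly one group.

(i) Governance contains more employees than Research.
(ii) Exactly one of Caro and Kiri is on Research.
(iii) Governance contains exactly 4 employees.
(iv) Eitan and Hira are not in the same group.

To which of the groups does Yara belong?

Yara: Governance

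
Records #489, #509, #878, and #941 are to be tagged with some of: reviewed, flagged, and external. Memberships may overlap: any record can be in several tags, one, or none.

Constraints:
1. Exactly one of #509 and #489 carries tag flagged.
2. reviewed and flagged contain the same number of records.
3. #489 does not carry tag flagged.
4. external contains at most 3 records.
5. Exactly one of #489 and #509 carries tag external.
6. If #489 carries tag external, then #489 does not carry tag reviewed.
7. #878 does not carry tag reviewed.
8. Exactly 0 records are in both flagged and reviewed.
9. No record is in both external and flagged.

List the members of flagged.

flagged = {#509}

From (3): #489 ∉ flagged.
From (7): #878 ∉ reviewed.
(1) (exactly one): #509 ∈ flagged.
(9) (disjoint): #509 ∉ external.
(5) (exactly one): #489 ∈ external.
(6): #489 ∉ reviewed.
Suppose #878 ∈ flagged: no assignment then satisfies all the clues, so #878 ∉ flagged.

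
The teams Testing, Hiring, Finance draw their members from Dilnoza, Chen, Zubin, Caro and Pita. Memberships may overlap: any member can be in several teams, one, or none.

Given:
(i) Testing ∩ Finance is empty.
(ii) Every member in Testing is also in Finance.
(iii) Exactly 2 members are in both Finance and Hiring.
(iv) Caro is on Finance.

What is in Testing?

Testing = {}

From (iv): Caro ∈ Finance.
(i) (disjoint): Caro ∉ Testing.
Suppose Dilnoza ∈ Testing: no assignment then satisfies all the clues, so Dilnoza ∉ Testing.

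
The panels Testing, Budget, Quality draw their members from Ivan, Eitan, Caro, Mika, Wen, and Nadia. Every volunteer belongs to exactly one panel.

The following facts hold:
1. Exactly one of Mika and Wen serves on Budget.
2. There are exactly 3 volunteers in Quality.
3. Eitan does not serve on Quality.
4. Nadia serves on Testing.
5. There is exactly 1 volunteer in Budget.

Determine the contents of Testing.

Testing = {Eitan, Nadia}

From (3): Eitan ∉ Quality.
From (4): Nadia ∈ Testing.
Suppose Ivan ∈ Testing: no assignment then satisfies all the clues, so Ivan ∉ Testing.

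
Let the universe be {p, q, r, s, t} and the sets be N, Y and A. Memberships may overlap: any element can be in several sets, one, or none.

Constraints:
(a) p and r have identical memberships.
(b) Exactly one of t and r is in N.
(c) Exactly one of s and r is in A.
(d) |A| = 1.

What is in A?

A = {s}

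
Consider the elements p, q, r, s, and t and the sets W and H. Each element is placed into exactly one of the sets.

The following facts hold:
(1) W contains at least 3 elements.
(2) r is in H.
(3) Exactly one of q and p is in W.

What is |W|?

From (2): r ∈ H.
Suppose s ∉ W: no assignment then satisfies all the clues, so s ∈ W.

3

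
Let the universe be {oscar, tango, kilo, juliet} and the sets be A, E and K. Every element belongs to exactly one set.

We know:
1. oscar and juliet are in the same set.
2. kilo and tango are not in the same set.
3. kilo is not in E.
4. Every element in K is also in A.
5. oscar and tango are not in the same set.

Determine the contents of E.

E = {tango}

From (3): kilo ∉ E.
Suppose oscar ∈ E: no assignment then satisfies all the clues, so oscar ∉ E.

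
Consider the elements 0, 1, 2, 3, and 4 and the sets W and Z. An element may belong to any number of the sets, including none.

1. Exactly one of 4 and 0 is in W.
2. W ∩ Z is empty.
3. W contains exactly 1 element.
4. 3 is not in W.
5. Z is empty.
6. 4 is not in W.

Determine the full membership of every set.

W = {0}; Z = {}

From (4): 3 ∉ W.
From (6): 4 ∉ W.
(1) (exactly one): 0 ∈ W.
(2) (disjoint): 0 ∉ Z.
(3): W already has 1, so the rest are out.
(5): Z already has 0, so the rest are out.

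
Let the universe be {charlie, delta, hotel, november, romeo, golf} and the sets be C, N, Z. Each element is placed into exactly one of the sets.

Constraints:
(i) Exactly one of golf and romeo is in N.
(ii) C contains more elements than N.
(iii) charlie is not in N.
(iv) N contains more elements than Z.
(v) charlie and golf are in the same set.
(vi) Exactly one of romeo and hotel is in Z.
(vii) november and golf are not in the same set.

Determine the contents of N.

N = {november, romeo}

From (iii): charlie ∉ N.
(v): golf matches charlie: golf ∉ N.
(i) (exactly one): romeo ∈ N.
(vi) (exactly one): hotel ∈ Z.
Suppose delta ∈ N: no assignment then satisfies all the clues, so delta ∉ N.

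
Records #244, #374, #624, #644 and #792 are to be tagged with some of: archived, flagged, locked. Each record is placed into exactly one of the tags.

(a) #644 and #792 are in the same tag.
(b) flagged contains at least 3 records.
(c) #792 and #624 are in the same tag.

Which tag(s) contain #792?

#792: flagged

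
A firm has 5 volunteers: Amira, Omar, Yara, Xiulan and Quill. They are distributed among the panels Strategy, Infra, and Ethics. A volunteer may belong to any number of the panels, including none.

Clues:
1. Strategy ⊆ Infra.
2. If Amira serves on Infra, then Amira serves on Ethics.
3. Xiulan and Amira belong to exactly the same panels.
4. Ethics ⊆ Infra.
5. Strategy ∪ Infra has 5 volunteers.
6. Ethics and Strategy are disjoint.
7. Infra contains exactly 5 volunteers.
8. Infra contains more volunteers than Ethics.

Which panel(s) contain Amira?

(7): only 5 candidates remain for Infra, so all are in.
(2): Amira ∈ Ethics.
(3): Xiulan matches Amira: Xiulan ∈ Ethics.
(6) (disjoint): Amira ∉ Strategy.
(6) (disjoint): Xiulan ∉ Strategy.

Amira: Ethics, Infra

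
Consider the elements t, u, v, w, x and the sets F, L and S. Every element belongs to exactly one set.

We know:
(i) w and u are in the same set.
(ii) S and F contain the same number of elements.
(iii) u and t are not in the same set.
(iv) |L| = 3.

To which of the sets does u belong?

u: L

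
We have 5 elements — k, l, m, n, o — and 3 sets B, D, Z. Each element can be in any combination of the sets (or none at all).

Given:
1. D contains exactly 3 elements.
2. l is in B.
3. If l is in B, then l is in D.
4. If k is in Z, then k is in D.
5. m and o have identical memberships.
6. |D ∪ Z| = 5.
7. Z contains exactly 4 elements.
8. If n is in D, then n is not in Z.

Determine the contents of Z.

From (2): l ∈ B.
(3): l ∈ D.
Suppose k ∉ Z: no assignment then satisfies all the clues, so k ∈ Z.

Z = {k, l, m, o}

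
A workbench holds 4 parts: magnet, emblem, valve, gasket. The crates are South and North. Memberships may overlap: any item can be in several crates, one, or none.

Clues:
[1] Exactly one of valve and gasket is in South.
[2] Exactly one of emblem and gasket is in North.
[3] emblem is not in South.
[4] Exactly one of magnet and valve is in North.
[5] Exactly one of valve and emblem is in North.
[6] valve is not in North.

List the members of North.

From (3): emblem ∉ South.
From (6): valve ∉ North.
(4) (exactly one): magnet ∈ North.
(5) (exactly one): emblem ∈ North.
(2) (exactly one): gasket ∉ North.

North = {emblem, magnet}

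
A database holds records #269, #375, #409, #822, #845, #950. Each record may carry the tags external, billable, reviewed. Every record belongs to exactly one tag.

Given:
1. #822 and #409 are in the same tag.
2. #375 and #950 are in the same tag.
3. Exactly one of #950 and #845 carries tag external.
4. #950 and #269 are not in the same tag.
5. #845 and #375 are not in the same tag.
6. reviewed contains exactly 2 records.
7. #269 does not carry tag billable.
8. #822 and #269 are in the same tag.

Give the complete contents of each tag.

external = {#269, #409, #822, #845}; billable = {}; reviewed = {#375, #950}

From (7): #269 ∉ billable.
(8): #822 matches #269: #822 ∉ billable.
(1): #409 matches #822: #409 ∉ billable.
Suppose #269 ∉ external: no assignment then satisfies all the clues, so #269 ∈ external.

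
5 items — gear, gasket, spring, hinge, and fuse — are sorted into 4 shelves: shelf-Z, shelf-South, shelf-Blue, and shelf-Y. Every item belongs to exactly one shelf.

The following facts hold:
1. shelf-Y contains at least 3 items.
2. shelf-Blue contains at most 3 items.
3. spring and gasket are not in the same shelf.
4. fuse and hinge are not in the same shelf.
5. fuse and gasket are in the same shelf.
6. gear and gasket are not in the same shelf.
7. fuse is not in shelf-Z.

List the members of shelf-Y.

shelf-Y = {gear, hinge, spring}

From (7): fuse ∉ shelf-Z.
(5): gasket matches fuse: gasket ∉ shelf-Z.
Suppose gear ∉ shelf-Y: no assignment then satisfies all the clues, so gear ∈ shelf-Y.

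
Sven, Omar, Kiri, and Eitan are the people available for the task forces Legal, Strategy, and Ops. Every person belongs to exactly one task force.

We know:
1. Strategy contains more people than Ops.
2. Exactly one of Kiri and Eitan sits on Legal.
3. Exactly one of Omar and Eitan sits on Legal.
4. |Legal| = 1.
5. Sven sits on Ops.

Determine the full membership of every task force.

Legal = {Eitan}; Strategy = {Kiri, Omar}; Ops = {Sven}

From (5): Sven ∈ Ops.
Suppose Omar ∈ Legal: no assignment then satisfies all the clues, so Omar ∉ Legal.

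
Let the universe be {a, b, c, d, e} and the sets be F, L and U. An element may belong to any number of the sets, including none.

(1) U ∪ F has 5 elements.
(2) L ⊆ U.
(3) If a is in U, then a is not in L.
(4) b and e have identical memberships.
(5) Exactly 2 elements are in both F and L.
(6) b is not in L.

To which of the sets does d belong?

d: F, L, U

From (6): b ∉ L.
(4): e matches b: e ∉ L.
Suppose d ∉ F: no assignment then satisfies all the clues, so d ∈ F.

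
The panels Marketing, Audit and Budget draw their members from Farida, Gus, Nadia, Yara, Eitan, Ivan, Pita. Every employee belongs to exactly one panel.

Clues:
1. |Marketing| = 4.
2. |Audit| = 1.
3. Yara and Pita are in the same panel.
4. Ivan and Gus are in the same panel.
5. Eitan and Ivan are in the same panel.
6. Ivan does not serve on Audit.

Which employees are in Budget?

From (6): Ivan ∉ Audit.
(4): Gus matches Ivan: Gus ∉ Audit.
(5): Eitan matches Ivan: Eitan ∉ Audit.
Suppose Farida ∈ Budget: no assignment then satisfies all the clues, so Farida ∉ Budget.

Budget = {Pita, Yara}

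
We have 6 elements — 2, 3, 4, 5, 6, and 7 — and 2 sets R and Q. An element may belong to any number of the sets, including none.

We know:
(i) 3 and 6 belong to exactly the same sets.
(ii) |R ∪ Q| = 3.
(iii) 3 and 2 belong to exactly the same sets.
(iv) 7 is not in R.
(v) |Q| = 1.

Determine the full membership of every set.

R = {4, 5}; Q = {7}

From (iv): 7 ∉ R.
Suppose 2 ∈ R: no assignment then satisfies all the clues, so 2 ∉ R.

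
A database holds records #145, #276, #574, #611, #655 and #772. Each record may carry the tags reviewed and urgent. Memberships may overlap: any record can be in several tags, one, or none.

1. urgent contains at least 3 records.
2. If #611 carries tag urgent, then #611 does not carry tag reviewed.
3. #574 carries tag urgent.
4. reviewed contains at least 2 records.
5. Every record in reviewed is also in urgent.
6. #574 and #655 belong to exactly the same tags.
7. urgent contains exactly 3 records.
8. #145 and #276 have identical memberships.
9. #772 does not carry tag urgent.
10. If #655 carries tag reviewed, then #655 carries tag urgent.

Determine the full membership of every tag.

reviewed = {#574, #655}; urgent = {#574, #611, #655}

From (3): #574 ∈ urgent.
From (9): #772 ∉ urgent.
(5) contrapositive: #772 ∉ reviewed.
(6): #655 matches #574: #655 ∈ urgent.
Suppose #145 ∈ reviewed: no assignment then satisfies all the clues, so #145 ∉ reviewed.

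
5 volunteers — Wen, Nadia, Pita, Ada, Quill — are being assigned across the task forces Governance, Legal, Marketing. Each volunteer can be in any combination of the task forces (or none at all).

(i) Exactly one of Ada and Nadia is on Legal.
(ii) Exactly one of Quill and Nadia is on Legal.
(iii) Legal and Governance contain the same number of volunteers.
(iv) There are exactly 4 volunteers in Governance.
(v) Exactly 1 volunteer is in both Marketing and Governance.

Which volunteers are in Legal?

Legal = {Ada, Pita, Quill, Wen}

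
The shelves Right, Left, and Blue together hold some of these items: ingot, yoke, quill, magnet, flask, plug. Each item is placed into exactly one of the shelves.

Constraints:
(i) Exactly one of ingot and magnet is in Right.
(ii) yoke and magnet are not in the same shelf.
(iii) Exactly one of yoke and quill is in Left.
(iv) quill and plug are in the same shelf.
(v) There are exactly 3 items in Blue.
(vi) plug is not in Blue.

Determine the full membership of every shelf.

Right = {magnet}; Left = {plug, quill}; Blue = {flask, ingot, yoke}

From (vi): plug ∉ Blue.
(iv): quill matches plug: quill ∉ Blue.
Suppose ingot ∈ Right: no assignment then satisfies all the clues, so ingot ∉ Right.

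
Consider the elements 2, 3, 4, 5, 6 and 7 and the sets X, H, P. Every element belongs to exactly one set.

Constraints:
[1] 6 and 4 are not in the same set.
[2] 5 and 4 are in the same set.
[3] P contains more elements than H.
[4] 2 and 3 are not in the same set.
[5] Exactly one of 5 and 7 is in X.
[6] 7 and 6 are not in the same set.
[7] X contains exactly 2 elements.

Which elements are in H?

H = {6}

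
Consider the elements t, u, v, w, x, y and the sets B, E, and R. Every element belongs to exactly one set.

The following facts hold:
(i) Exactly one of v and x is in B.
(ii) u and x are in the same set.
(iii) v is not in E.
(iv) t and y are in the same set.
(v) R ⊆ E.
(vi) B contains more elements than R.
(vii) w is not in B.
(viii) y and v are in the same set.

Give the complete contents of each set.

B = {t, v, y}; E = {u, w, x}; R = {}

From (iii): v ∉ E.
From (vii): w ∉ B.
(v) contrapositive: v ∉ R.
(viii): y matches v: y ∉ E.
(viii): y matches v: y ∉ R.
Only one set left: v ∈ B.
Only one set left: y ∈ B.
(i) (exactly one): x ∉ B.
(ii): u matches x: u ∉ B.
(iv): t matches y: t ∈ B.
Suppose u ∉ E: no assignment then satisfies all the clues, so u ∈ E.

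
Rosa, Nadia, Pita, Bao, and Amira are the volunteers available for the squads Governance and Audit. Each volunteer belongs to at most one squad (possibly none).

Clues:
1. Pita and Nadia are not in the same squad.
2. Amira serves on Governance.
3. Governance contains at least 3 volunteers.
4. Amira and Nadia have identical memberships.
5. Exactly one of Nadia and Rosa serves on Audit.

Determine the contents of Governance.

From (2): Amira ∈ Governance.
(4): Nadia matches Amira: Nadia ∈ Governance.
(5) (exactly one): Rosa ∈ Audit.
(1): Pita ∉ Governance.
(3): only 3 candidates remain for Governance, so all are in.

Governance = {Amira, Bao, Nadia}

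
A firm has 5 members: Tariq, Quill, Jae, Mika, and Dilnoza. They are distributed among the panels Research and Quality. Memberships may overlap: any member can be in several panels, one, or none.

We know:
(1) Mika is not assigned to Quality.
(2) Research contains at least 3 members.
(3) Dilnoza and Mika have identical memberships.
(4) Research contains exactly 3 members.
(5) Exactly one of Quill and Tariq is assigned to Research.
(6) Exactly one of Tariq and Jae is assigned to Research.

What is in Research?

Research = {Dilnoza, Mika, Tariq}

From (1): Mika ∉ Quality.
(3): Dilnoza matches Mika: Dilnoza ∉ Quality.
Suppose Tariq ∉ Research: no assignment then satisfies all the clues, so Tariq ∈ Research.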